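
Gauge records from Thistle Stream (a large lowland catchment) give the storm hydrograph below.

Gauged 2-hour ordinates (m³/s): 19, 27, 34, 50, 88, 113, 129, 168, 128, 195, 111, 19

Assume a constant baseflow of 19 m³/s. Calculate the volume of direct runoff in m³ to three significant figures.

V ≈ 6.14 × 10^6 m³

Direct-runoff ordinates (Q − Q_b): 0.0, 8.0, 15.0, 31.0, 69.0, 94.0, 110.0, 149.0, 109.0, 176.0, 92.0, 0.0 m³/s.
ΣQ_DR = 853.0 m³/s.
With Δt = 2 h = 7200 s, V = ΣQ_DR · Δt = 853.0 × 7200 = 6.14 × 10^6 m³.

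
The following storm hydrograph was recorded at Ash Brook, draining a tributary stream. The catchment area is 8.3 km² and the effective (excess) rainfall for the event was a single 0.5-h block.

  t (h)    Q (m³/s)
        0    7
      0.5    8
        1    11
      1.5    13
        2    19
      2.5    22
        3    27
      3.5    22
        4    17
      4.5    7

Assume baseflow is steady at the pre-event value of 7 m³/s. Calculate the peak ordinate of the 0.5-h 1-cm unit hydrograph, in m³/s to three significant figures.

Direct runoff: 0.0, 1.0, 4.0, 6.0, 12.0, 15.0, 20.0, 15.0, 10.0, 0.0 m³/s; ΣQ_DR = 83.00 m³/s, peak = 20.0 m³/s.
Runoff depth d = ΣQ_DR·Δt / A = 83.00 × 1800 / (8.3 km²) = 18.00 mm.
The 1-cm UH is the DRH scaled by (10 mm)/d, so U_p = 20.0 × 10/18.00 = 11.1 m³/s.

U_p ≈ 11.1 m³/s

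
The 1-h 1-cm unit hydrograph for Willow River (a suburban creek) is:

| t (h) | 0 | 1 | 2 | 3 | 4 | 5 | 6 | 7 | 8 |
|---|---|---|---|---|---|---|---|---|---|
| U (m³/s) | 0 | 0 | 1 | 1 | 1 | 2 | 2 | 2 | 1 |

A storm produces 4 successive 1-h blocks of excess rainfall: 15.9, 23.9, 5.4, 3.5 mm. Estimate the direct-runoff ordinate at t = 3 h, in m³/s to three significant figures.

Q ≈ 3.98 m³/s

By discrete convolution, Q_j = Σ (P_i / 10 mm) · U_{j−i}.
At t = 3 h (j=3): Q = (15.9/10)·1 + (23.9/10)·1 + (5.4/10)·0 + (3.5/10)·0 = 3.98 m³/s.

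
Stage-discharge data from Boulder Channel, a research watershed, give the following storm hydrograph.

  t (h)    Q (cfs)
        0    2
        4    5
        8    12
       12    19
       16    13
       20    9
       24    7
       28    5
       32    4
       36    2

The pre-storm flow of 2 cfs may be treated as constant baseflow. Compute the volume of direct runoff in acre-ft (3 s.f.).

Direct-runoff ordinates (Q − Q_b): 0.0, 3.0, 10.0, 17.0, 11.0, 7.0, 5.0, 3.0, 2.0, 0.0 cfs.
ΣQ_DR = 58.00 cfs.
With Δt = 4 h = 14400 s, V = ΣQ_DR · Δt = 58.00 × 14400 = 8.35 × 10^5 ft³ = 19.2 acre-ft.

V ≈ 19.2 acre-ft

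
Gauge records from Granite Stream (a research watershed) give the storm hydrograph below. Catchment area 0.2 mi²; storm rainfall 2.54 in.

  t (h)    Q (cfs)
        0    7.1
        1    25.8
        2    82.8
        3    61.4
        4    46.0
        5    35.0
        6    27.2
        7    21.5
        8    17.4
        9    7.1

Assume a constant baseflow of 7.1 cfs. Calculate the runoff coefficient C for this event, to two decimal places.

C ≈ 0.79

ΣQ_DR = 260.3 cfs; V = ΣQ_DR·Δt = 9.371 × 10^5 ft³.
Runoff depth d = V / A = 2.017 in.
C = d / P = 2.017 / 2.54 = 0.79.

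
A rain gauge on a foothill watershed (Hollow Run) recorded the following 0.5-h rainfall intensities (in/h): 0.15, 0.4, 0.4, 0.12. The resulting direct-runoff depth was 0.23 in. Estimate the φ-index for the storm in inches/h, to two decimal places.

Only the 2 blocks with intensity above φ contribute runoff: 0.4, 0.4 in/h.
Σ(I−φ)·Δt = d  ⇒  (0.4+0.4 − 2φ)·0.5 = 0.23
φ = (0.8000 − 0.23/0.5) / 2 = 0.17 in/h.

φ ≈ 0.17 in/h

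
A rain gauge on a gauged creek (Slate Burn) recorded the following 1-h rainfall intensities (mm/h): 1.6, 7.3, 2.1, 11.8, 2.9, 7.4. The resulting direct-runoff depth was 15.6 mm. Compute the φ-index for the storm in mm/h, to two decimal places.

φ ≈ 3.63 mm/h

Only the 3 blocks with intensity above φ contribute runoff: 7.3, 11.8, 7.4 mm/h.
Σ(I−φ)·Δt = d  ⇒  (7.3+11.8+7.4 − 3φ)·1 = 15.6
φ = (26.50 − 15.6/1) / 3 = 3.63 mm/h.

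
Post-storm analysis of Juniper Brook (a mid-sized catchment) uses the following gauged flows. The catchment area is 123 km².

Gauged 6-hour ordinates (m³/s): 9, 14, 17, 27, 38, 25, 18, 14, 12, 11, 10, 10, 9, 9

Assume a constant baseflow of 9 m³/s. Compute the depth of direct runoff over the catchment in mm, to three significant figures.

Direct runoff: 0.0, 5.0, 8.0, 18.0, 29.0, 16.0, 9.0, 5.0, 3.0, 2.0, 1.0, 1.0, 0.0, 0.0 m³/s; ΣQ_DR = 97.00 m³/s.
V = ΣQ_DR · Δt = 97.00 × 21600 s = 2.095 × 10^6 m³.
Over A = 123 km², depth = V / A = 17.0 mm.

d ≈ 17.0 mm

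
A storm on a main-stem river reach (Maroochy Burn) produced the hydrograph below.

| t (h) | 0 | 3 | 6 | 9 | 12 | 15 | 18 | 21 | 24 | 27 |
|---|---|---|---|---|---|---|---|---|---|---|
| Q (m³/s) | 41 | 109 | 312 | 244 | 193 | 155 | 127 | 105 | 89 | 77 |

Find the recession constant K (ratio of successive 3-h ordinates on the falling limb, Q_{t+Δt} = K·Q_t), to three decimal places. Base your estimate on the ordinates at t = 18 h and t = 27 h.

K ≈ 0.846

Using the recession-limb readings at t = 18 h and t = 27 h: Q falls from 127 to 77 m³/s over 3 intervals.
K = (Q₂/Q₁)^(1/3) = (77/127)^(1/3) = 0.846.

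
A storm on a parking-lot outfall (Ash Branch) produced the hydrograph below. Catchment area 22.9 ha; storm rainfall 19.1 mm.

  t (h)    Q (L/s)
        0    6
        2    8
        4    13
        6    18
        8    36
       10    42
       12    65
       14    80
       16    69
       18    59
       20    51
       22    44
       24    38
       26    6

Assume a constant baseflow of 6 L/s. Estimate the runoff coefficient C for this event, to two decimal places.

C ≈ 0.74

ΣQ_DR = 451.0 L/s; V = ΣQ_DR·Δt = 3.247 × 10^6 L.
Runoff depth d = V / A = 14.18 mm.
C = d / P = 14.18 / 19.1 = 0.74.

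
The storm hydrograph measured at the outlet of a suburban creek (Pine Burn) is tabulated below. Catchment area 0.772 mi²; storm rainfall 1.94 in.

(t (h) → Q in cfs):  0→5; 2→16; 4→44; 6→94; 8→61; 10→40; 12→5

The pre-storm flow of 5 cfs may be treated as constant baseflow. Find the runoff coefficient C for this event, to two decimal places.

ΣQ_DR = 230.0 cfs; V = ΣQ_DR·Δt = 1.656 × 10^6 ft³.
Runoff depth d = V / A = 0.9233 in.
C = d / P = 0.9233 / 1.94 = 0.48.

C ≈ 0.48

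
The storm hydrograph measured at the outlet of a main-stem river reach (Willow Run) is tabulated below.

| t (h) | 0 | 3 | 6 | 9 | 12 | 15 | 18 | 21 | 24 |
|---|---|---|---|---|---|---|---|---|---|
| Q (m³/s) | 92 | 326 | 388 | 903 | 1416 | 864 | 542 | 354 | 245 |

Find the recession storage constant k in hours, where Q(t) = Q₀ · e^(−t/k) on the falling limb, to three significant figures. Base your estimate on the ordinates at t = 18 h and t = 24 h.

On the falling limb, Q drops from 542 to 245 m³/s between t = 18 h and t = 24 h (Δt = 6 h).
k = −Δt / ln(Q₂/Q₁) = −6 / ln(245/542) = 7.56 h.

k ≈ 7.56 h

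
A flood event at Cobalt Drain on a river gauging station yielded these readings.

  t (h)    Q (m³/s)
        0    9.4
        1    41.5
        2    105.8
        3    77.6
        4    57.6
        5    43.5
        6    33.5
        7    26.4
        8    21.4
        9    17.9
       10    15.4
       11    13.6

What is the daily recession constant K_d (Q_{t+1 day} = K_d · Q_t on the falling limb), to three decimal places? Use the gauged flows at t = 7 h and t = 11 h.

Between t = 7 h and t = 11 h the flow falls from 26.4 to 13.6 m³/s over 4×1 h = 4 h.
Per-interval ratio K = (13.6/26.4)^(1/4) = 0.8472; K_d = K^(24/1) = 0.019.

K_d ≈ 0.019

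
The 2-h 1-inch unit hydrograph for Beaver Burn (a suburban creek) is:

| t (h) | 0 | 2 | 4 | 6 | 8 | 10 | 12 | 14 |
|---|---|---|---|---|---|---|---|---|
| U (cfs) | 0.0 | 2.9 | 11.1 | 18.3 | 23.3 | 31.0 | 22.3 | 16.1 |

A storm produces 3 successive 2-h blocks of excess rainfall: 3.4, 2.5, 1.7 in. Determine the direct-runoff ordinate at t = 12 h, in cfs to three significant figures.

Q ≈ 193 cfs

By discrete convolution, Q_j = Σ (P_i / 1 in) · U_{j−i}.
At t = 12 h (j=6): Q = (3.4/1)·22.3 + (2.5/1)·31.0 + (1.7/1)·23.3 = 193 cfs.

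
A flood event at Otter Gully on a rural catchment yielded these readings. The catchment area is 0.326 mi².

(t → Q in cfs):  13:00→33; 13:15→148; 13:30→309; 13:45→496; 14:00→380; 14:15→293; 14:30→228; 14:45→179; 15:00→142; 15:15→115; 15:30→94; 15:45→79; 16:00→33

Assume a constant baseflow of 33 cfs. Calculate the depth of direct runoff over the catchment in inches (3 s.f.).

d ≈ 2.50 in

Direct runoff: 0.0, 115.0, 276.0, 463.0, 347.0, 260.0, 195.0, 146.0, 109.0, 82.0, 61.0, 46.0, 0.0 cfs; ΣQ_DR = 2100 cfs.
V = ΣQ_DR · Δt = 2100 × 900 s = 1.890 × 10^6 ft³.
Over A = 0.326 mi², depth = V / A = 2.50 in.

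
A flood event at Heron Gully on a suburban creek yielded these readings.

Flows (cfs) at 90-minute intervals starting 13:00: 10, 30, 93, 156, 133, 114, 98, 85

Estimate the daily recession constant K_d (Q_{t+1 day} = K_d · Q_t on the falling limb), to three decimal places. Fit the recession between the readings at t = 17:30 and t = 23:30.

K_d ≈ 0.088

Between t = 17:30 and t = 23:30 the flow falls from 156 to 85 cfs over 4×1.5 h = 6 h.
Per-interval ratio K = (85/156)^(1/4) = 0.8592; K_d = K^(24/1.5) = 0.088.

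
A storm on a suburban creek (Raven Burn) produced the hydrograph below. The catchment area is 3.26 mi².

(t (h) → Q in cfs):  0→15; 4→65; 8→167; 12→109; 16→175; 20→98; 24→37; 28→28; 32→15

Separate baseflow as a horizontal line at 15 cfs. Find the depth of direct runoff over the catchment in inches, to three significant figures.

Direct runoff: 0.0, 50.0, 152.0, 94.0, 160.0, 83.0, 22.0, 13.0, 0.0 cfs; ΣQ_DR = 574.0 cfs.
V = ΣQ_DR · Δt = 574.0 × 14400 s = 8.266 × 10^6 ft³.
Over A = 3.26 mi², depth = V / A = 1.09 in.

d ≈ 1.09 in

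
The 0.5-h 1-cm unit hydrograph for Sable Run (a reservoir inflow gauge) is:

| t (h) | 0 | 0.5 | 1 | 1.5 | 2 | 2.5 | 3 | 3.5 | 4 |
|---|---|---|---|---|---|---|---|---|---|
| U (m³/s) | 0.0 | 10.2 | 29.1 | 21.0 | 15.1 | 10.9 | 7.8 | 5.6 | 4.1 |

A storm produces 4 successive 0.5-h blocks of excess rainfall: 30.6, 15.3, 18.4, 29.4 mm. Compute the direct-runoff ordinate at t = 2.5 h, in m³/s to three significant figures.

Q ≈ 181 m³/s

By discrete convolution, Q_j = Σ (P_i / 10 mm) · U_{j−i}.
At t = 2.5 h (j=5): Q = (30.6/10)·10.9 + (15.3/10)·15.1 + (18.4/10)·21.0 + (29.4/10)·29.1 = 181 m³/s.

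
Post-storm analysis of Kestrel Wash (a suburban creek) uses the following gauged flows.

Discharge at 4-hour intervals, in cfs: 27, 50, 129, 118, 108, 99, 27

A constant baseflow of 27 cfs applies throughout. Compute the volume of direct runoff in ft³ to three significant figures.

Direct-runoff ordinates (Q − Q_b): 0.0, 23.0, 102.0, 91.0, 81.0, 72.0, 0.0 cfs.
ΣQ_DR = 369.0 cfs.
With Δt = 4 h = 14400 s, V = ΣQ_DR · Δt = 369.0 × 14400 = 5.31 × 10^6 ft³.

V ≈ 5.31 × 10^6 ft³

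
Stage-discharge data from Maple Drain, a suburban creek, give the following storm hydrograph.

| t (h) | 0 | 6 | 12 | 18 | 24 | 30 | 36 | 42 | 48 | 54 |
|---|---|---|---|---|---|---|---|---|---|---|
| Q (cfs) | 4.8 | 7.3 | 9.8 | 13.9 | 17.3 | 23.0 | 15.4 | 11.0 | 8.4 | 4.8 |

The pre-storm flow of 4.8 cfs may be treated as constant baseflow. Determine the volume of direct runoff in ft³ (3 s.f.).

Direct-runoff ordinates (Q − Q_b): 0.0, 2.5, 5.0, 9.1, 12.5, 18.2, 10.6, 6.2, 3.6, 0.0 cfs.
ΣQ_DR = 67.70 cfs.
With Δt = 6 h = 21600 s, V = ΣQ_DR · Δt = 67.70 × 21600 = 1.46 × 10^6 ft³.

V ≈ 1.46 × 10^6 ft³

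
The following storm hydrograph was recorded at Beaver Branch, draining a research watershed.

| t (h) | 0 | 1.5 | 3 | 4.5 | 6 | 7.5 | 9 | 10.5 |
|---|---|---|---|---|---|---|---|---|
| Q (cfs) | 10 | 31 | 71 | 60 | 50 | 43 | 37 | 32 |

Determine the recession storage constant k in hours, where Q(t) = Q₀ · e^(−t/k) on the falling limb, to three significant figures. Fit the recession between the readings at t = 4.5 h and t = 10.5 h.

k ≈ 9.54 h

On the falling limb, Q drops from 60 to 32 cfs between t = 4.5 h and t = 10.5 h (Δt = 6 h).
k = −Δt / ln(Q₂/Q₁) = −6 / ln(32/60) = 9.54 h.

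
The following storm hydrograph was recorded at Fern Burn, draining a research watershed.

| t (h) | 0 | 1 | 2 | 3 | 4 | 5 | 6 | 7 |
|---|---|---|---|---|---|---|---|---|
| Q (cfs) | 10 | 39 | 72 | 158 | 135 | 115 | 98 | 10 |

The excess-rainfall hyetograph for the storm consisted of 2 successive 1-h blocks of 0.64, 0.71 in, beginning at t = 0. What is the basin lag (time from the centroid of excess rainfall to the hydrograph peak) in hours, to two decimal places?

Centroid of excess rainfall: t_c = Σ P_i·t̄_i / ΣP_i = 1.0259 h (block centres at 0.5, 1.5 h).
Hydrograph peak occurs at t = 3 h, so basin lag t_L = 3 − 1.0259 = 1.97 h.

t_L ≈ 1.97 h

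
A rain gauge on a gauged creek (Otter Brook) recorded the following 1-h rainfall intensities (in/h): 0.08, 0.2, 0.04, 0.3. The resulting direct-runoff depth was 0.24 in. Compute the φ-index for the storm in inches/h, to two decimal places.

Only the 2 blocks with intensity above φ contribute runoff: 0.2, 0.3 in/h.
Σ(I−φ)·Δt = d  ⇒  (0.2+0.3 − 2φ)·1 = 0.24
φ = (0.5000 − 0.24/1) / 2 = 0.13 in/h.

φ ≈ 0.13 in/h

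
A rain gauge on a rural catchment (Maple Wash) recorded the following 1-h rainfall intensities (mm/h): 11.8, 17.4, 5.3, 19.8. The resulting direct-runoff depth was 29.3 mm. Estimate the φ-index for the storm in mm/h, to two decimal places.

φ ≈ 6.57 mm/h

Only the 3 blocks with intensity above φ contribute runoff: 11.8, 17.4, 19.8 mm/h.
Σ(I−φ)·Δt = d  ⇒  (11.8+17.4+19.8 − 3φ)·1 = 29.3
φ = (49.00 − 29.3/1) / 3 = 6.57 mm/h.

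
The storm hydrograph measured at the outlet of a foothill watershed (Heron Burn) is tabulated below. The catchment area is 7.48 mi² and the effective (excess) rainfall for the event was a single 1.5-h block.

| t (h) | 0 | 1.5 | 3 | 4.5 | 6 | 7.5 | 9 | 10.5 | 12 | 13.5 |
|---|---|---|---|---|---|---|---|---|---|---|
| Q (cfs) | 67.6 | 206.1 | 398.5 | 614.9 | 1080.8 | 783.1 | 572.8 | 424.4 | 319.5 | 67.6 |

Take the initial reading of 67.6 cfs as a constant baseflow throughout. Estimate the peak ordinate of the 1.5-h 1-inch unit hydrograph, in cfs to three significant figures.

U_p ≈ 845 cfs

Direct runoff: 0.0, 138.5, 330.9, 547.3, 1013.2, 715.5, 505.2, 356.8, 251.9, 0.0 cfs; ΣQ_DR = 3859 cfs, peak = 1013.2 cfs.
Runoff depth d = ΣQ_DR·Δt / A = 3859 × 5400 / (7.48 mi²) = 1.199 in.
The 1-inch UH is the DRH scaled by (1 in)/d, so U_p = 1013.2 × 1/1.199 = 845 cfs.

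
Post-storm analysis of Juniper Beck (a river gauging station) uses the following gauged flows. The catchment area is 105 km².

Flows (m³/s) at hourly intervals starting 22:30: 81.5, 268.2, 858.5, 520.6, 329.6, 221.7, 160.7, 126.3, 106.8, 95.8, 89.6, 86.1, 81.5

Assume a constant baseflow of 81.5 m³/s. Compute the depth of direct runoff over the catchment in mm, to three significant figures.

Direct runoff: 0.0, 186.7, 777.0, 439.1, 248.1, 140.2, 79.2, 44.8, 25.3, 14.3, 8.1, 4.6, 0.0 m³/s; ΣQ_DR = 1967 m³/s.
V = ΣQ_DR · Δt = 1967 × 3600 s = 7.083 × 10^6 m³.
Over A = 105 km², depth = V / A = 67.5 mm.

d ≈ 67.5 mm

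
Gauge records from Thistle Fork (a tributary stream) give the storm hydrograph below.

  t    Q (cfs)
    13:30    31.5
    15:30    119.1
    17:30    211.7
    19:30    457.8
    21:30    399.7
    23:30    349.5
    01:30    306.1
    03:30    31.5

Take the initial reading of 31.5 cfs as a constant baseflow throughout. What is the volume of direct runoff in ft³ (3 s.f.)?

V ≈ 1.19 × 10^7 ft³

Direct-runoff ordinates (Q − Q_b): 0.0, 87.6, 180.2, 426.3, 368.2, 318.0, 274.6, 0.0 cfs.
ΣQ_DR = 1655 cfs.
With Δt = 2 h = 7200 s, V = ΣQ_DR · Δt = 1655 × 7200 = 1.19 × 10^7 ft³.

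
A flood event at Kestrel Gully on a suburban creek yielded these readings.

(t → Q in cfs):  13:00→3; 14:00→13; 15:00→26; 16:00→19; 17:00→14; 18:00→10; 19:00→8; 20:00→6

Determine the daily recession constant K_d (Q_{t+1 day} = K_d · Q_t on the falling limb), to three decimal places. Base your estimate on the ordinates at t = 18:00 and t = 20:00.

Between t = 18:00 and t = 20:00 the flow falls from 10 to 6 cfs over 2×1 h = 2 h.
Per-interval ratio K = (6/10)^(1/2) = 0.7746; K_d = K^(24/1) = 0.002.

K_d ≈ 0.002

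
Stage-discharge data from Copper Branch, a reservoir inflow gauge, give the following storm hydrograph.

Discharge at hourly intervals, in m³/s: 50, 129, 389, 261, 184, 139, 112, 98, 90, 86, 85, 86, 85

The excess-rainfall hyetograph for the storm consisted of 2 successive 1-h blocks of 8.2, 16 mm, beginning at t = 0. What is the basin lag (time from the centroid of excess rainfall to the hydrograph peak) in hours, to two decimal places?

Centroid of excess rainfall: t_c = Σ P_i·t̄_i / ΣP_i = 1.1612 h (block centres at 0.5, 1.5 h).
Hydrograph peak occurs at t = 2 h, so basin lag t_L = 2 − 1.1612 = 0.84 h.

t_L ≈ 0.84 h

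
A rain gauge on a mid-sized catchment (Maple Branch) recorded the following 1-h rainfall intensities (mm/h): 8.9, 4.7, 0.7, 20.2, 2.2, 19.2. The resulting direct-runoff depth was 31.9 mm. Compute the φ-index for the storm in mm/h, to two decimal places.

φ ≈ 5.47 mm/h

Only the 3 blocks with intensity above φ contribute runoff: 8.9, 20.2, 19.2 mm/h.
Σ(I−φ)·Δt = d  ⇒  (8.9+20.2+19.2 − 3φ)·1 = 31.9
φ = (48.30 − 31.9/1) / 3 = 5.47 mm/h.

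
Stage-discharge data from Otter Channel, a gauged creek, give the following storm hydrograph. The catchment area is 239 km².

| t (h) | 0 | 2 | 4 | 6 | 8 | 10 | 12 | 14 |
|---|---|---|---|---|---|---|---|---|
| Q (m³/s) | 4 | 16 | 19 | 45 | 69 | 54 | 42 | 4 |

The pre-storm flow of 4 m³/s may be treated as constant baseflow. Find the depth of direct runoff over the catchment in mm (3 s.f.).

Direct runoff: 0.0, 12.0, 15.0, 41.0, 65.0, 50.0, 38.0, 0.0 m³/s; ΣQ_DR = 221.0 m³/s.
V = ΣQ_DR · Δt = 221.0 × 7200 s = 1.591 × 10^6 m³.
Over A = 239 km², depth = V / A = 6.66 mm.

d ≈ 6.66 mm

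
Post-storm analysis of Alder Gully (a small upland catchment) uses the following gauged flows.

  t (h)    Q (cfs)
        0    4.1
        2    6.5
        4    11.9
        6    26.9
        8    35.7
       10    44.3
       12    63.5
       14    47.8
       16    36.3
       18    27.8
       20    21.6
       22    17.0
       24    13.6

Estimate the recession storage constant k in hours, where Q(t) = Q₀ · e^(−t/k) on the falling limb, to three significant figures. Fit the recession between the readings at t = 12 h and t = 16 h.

On the falling limb, Q drops from 63.5 to 36.3 cfs between t = 12 h and t = 16 h (Δt = 4 h).
k = −Δt / ln(Q₂/Q₁) = −4 / ln(36.3/63.5) = 7.15 h.

k ≈ 7.15 h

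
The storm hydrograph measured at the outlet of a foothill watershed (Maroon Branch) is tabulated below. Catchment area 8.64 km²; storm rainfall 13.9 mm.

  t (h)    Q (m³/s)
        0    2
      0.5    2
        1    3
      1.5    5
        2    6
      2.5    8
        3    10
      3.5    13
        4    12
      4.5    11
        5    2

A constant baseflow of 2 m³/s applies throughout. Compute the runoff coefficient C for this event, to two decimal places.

C ≈ 0.78

ΣQ_DR = 52.00 m³/s; V = ΣQ_DR·Δt = 93600 m³.
Runoff depth d = V / A = 10.83 mm.
C = d / P = 10.83 / 13.9 = 0.78.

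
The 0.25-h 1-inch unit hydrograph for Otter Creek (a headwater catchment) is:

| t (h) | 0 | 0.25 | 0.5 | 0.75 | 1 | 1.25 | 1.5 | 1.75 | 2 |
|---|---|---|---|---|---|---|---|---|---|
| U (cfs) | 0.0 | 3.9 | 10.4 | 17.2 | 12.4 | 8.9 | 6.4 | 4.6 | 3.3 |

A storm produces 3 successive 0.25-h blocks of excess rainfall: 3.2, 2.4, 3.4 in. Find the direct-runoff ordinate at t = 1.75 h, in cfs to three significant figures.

Q ≈ 60.3 cfs

By discrete convolution, Q_j = Σ (P_i / 1 in) · U_{j−i}.
At t = 1.75 h (j=7): Q = (3.2/1)·4.6 + (2.4/1)·6.4 + (3.4/1)·8.9 = 60.3 cfs.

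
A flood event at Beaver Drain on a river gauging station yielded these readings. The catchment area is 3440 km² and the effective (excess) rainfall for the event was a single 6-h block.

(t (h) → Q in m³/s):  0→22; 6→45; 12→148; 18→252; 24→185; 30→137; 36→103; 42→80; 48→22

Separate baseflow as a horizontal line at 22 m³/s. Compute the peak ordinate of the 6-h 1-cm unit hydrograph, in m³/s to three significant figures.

U_p ≈ 460 m³/s

Direct runoff: 0.0, 23.0, 126.0, 230.0, 163.0, 115.0, 81.0, 58.0, 0.0 m³/s; ΣQ_DR = 796.0 m³/s, peak = 230.0 m³/s.
Runoff depth d = ΣQ_DR·Δt / A = 796.0 × 21600 / (3440 km²) = 4.998 mm.
The 1-cm UH is the DRH scaled by (10 mm)/d, so U_p = 230.0 × 10/4.998 = 460 m³/s.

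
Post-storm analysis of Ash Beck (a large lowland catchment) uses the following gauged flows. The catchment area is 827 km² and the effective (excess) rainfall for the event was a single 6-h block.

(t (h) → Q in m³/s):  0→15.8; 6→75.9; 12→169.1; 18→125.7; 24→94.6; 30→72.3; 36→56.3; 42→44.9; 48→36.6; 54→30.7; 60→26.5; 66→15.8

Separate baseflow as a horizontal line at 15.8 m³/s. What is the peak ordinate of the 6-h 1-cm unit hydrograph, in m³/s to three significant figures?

U_p ≈ 102 m³/s

Direct runoff: 0.0, 60.1, 153.3, 109.9, 78.8, 56.5, 40.5, 29.1, 20.8, 14.9, 10.7, 0.0 m³/s; ΣQ_DR = 574.6 m³/s, peak = 153.3 m³/s.
Runoff depth d = ΣQ_DR·Δt / A = 574.6 × 21600 / (827 km²) = 15.01 mm.
The 1-cm UH is the DRH scaled by (10 mm)/d, so U_p = 153.3 × 10/15.01 = 102 m³/s.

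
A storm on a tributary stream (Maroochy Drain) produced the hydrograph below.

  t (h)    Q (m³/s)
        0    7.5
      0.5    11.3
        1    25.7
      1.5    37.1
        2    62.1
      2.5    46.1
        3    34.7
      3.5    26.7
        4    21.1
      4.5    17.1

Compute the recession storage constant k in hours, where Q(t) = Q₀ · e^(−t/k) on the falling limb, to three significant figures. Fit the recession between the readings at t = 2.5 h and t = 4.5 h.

On the falling limb, Q drops from 46.1 to 17.1 m³/s between t = 2.5 h and t = 4.5 h (Δt = 2 h).
k = −Δt / ln(Q₂/Q₁) = −2 / ln(17.1/46.1) = 2.02 h.

k ≈ 2.02 h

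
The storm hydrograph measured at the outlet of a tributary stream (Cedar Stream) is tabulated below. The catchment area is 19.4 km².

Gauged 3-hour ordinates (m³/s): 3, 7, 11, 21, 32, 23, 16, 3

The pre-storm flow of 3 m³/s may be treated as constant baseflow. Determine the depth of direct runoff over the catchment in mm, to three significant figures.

Direct runoff: 0.0, 4.0, 8.0, 18.0, 29.0, 20.0, 13.0, 0.0 m³/s; ΣQ_DR = 92.00 m³/s.
V = ΣQ_DR · Δt = 92.00 × 10800 s = 9.936 × 10^5 m³.
Over A = 19.4 km², depth = V / A = 51.2 mm.

d ≈ 51.2 mm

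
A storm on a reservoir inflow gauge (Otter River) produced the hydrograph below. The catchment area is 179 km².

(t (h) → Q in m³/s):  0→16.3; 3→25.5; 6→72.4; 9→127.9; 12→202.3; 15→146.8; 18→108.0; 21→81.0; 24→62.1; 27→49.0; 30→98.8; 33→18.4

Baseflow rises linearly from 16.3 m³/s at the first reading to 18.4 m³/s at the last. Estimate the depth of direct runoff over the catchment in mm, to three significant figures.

d ≈ 48.3 mm

Direct runoff: 0.00, 9.01, 55.72, 111.03, 185.24, 129.55, 90.55, 63.36, 44.27, 30.98, 80.59, 0.00 m³/s; ΣQ_DR = 800.3 m³/s.
V = ΣQ_DR · Δt = 800.3 × 10800 s = 8.643 × 10^6 m³.
Over A = 179 km², depth = V / A = 48.3 mm.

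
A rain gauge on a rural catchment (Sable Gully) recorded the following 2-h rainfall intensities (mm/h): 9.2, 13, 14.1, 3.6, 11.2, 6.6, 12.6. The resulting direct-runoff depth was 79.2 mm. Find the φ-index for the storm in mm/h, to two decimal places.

φ ≈ 4.52 mm/h

Only the 6 blocks with intensity above φ contribute runoff: 9.2, 13, 14.1, 11.2, 6.6, 12.6 mm/h.
Σ(I−φ)·Δt = d  ⇒  (9.2+13+14.1+11.2+6.6+12.6 − 6φ)·2 = 79.2
φ = (66.70 − 79.2/2) / 6 = 4.52 mm/h.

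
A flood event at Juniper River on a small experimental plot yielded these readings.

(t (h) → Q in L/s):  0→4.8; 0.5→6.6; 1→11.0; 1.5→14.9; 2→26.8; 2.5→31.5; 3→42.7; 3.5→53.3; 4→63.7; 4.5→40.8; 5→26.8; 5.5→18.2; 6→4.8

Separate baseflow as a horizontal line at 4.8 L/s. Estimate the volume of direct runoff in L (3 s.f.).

V ≈ 5.10 × 10^5 L

Direct-runoff ordinates (Q − Q_b): 0.0, 1.8, 6.2, 10.1, 22.0, 26.7, 37.9, 48.5, 58.9, 36.0, 22.0, 13.4, 0.0 L/s.
ΣQ_DR = 283.5 L/s.
With Δt = 0.5 h = 1800 s, V = ΣQ_DR · Δt = 283.5 × 1800 = 5.10 × 10^5 L.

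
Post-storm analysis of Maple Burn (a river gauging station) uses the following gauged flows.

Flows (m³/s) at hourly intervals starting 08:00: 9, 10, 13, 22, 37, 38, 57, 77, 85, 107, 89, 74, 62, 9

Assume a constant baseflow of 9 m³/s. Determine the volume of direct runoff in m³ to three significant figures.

Direct-runoff ordinates (Q − Q_b): 0.0, 1.0, 4.0, 13.0, 28.0, 29.0, 48.0, 68.0, 76.0, 98.0, 80.0, 65.0, 53.0, 0.0 m³/s.
ΣQ_DR = 563.0 m³/s.
With Δt = 1 h = 3600 s, V = ΣQ_DR · Δt = 563.0 × 3600 = 2.03 × 10^6 m³.

V ≈ 2.03 × 10^6 m³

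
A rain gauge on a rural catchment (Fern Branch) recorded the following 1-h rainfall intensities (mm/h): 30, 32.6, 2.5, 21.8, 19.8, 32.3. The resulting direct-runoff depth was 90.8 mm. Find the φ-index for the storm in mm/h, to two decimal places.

Only the 5 blocks with intensity above φ contribute runoff: 30, 32.6, 21.8, 19.8, 32.3 mm/h.
Σ(I−φ)·Δt = d  ⇒  (30+32.6+21.8+19.8+32.3 − 5φ)·1 = 90.8
φ = (136.5 − 90.8/1) / 5 = 9.14 mm/h.

φ ≈ 9.14 mm/h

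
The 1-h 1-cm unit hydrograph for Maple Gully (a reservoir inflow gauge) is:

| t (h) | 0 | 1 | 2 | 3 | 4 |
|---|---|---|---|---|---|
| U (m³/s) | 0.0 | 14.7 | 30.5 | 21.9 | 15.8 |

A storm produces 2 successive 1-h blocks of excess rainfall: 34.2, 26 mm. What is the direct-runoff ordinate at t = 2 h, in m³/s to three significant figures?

Q ≈ 143 m³/s

By discrete convolution, Q_j = Σ (P_i / 10 mm) · U_{j−i}.
At t = 2 h (j=2): Q = (34.2/10)·30.5 + (26/10)·14.7 = 143 m³/s.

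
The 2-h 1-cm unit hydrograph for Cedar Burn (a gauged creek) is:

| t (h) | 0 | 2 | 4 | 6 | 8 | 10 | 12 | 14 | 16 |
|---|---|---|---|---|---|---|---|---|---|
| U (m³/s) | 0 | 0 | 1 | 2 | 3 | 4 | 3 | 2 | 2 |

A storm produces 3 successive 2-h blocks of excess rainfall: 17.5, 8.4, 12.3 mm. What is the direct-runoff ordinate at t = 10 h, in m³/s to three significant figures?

By discrete convolution, Q_j = Σ (P_i / 10 mm) · U_{j−i}.
At t = 10 h (j=5): Q = (17.5/10)·4 + (8.4/10)·3 + (12.3/10)·2 = 12.0 m³/s.

Q ≈ 12.0 m³/s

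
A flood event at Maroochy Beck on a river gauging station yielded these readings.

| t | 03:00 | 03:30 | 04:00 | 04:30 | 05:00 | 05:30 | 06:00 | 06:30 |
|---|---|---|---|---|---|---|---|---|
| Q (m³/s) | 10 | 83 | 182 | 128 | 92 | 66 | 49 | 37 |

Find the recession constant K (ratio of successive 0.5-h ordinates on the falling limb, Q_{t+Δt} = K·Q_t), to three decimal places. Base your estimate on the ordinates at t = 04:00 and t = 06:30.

Using the recession-limb readings at t = 04:00 and t = 06:30: Q falls from 182 to 37 m³/s over 5 intervals.
K = (Q₂/Q₁)^(1/5) = (37/182)^(1/5) = 0.727.

K ≈ 0.727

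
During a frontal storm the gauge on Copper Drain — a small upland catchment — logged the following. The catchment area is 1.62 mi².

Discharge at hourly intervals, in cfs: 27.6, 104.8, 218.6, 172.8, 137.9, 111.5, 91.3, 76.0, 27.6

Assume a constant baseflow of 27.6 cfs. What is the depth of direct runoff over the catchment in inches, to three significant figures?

Direct runoff: 0.0, 77.2, 191.0, 145.2, 110.3, 83.9, 63.7, 48.4, 0.0 cfs; ΣQ_DR = 719.7 cfs.
V = ΣQ_DR · Δt = 719.7 × 3600 s = 2.591 × 10^6 ft³.
Over A = 1.62 mi², depth = V / A = 0.688 in.

d ≈ 0.688 in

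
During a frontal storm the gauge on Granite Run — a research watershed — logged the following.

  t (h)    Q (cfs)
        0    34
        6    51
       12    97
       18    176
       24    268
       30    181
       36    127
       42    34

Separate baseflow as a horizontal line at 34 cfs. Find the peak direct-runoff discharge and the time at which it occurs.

Subtracting baseflow gives direct-runoff ordinates: 0.0, 17.0, 63.0, 142.0, 234.0, 147.0, 93.0, 0.0 cfs.
The maximum is 234.0 cfs, occurring at the reading for t = 24 h.

Q_p = 234.0 cfs at t = 24 h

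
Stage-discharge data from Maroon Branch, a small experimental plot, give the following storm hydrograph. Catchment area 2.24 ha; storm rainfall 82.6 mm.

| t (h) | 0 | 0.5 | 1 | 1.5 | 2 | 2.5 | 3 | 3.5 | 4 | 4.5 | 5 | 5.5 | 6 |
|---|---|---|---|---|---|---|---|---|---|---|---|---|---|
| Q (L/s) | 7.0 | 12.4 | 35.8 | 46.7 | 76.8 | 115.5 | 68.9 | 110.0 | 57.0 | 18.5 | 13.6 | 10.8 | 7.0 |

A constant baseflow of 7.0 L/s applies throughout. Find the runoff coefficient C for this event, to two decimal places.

ΣQ_DR = 489.0 L/s; V = ΣQ_DR·Δt = 8.802 × 10^5 L.
Runoff depth d = V / A = 39.29 mm.
C = d / P = 39.29 / 82.6 = 0.48.

C ≈ 0.48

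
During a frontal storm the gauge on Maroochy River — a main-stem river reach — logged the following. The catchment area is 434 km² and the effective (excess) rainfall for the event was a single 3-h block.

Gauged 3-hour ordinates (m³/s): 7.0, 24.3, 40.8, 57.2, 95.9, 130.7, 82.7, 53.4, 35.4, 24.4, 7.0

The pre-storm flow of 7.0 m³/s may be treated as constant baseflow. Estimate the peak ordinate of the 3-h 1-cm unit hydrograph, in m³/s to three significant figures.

U_p ≈ 103 m³/s

Direct runoff: 0.0, 17.3, 33.8, 50.2, 88.9, 123.7, 75.7, 46.4, 28.4, 17.4, 0.0 m³/s; ΣQ_DR = 481.8 m³/s, peak = 123.7 m³/s.
Runoff depth d = ΣQ_DR·Δt / A = 481.8 × 10800 / (434 km²) = 11.99 mm.
The 1-cm UH is the DRH scaled by (10 mm)/d, so U_p = 123.7 × 10/11.99 = 103 m³/s.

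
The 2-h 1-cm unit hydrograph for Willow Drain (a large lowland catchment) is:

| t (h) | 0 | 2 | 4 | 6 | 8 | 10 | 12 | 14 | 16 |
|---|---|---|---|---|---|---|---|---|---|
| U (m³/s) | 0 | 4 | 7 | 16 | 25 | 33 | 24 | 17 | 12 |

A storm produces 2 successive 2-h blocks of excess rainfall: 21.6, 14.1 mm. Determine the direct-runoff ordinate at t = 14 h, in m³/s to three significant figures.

By discrete convolution, Q_j = Σ (P_i / 10 mm) · U_{j−i}.
At t = 14 h (j=7): Q = (21.6/10)·17 + (14.1/10)·24 = 70.6 m³/s.

Q ≈ 70.6 m³/s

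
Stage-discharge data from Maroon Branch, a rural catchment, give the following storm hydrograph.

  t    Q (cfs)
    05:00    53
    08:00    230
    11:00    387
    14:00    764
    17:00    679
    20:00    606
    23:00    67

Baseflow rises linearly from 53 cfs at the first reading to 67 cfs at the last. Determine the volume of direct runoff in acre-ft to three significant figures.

Direct-runoff ordinates (Q − Q_b): 0.00, 174.67, 329.33, 704.00, 616.67, 541.33, 0.00 cfs.
ΣQ_DR = 2366 cfs.
With Δt = 3 h = 10800 s, V = ΣQ_DR · Δt = 2366 × 10800 = 2.56 × 10^7 ft³ = 587 acre-ft.

V ≈ 587 acre-ft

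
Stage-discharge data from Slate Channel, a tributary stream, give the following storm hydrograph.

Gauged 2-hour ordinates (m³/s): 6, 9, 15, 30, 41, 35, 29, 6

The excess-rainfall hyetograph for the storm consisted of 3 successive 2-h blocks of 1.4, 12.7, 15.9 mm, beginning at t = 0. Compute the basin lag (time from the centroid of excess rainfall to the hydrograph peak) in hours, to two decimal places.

t_L ≈ 4.03 h

Centroid of excess rainfall: t_c = Σ P_i·t̄_i / ΣP_i = 3.9667 h (block centres at 1, 3, 5 h).
Hydrograph peak occurs at t = 8 h, so basin lag t_L = 8 − 3.9667 = 4.03 h.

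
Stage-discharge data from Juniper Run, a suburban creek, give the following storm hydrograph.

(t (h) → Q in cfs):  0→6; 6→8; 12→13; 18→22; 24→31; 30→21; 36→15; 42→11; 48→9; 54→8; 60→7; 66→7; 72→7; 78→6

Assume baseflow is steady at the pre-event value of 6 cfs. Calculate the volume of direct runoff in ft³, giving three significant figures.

V ≈ 1.88 × 10^6 ft³

Direct-runoff ordinates (Q − Q_b): 0.0, 2.0, 7.0, 16.0, 25.0, 15.0, 9.0, 5.0, 3.0, 2.0, 1.0, 1.0, 1.0, 0.0 cfs.
ΣQ_DR = 87.00 cfs.
With Δt = 6 h = 21600 s, V = ΣQ_DR · Δt = 87.00 × 21600 = 1.88 × 10^6 ft³.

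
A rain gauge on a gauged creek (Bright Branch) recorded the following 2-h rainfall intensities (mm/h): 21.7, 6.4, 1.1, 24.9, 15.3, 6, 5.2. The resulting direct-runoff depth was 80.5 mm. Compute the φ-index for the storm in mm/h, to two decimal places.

φ ≈ 7.22 mm/h

Only the 3 blocks with intensity above φ contribute runoff: 21.7, 24.9, 15.3 mm/h.
Σ(I−φ)·Δt = d  ⇒  (21.7+24.9+15.3 − 3φ)·2 = 80.5
φ = (61.90 − 80.5/2) / 3 = 7.22 mm/h.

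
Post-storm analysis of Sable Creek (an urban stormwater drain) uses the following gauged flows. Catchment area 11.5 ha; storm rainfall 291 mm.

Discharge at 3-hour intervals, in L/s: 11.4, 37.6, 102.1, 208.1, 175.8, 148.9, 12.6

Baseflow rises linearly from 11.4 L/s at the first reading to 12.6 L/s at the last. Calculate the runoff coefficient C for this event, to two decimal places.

C ≈ 0.20

ΣQ_DR = 612.5 L/s; V = ΣQ_DR·Δt = 6.615 × 10^6 L.
Runoff depth d = V / A = 57.52 mm.
C = d / P = 57.52 / 291 = 0.20.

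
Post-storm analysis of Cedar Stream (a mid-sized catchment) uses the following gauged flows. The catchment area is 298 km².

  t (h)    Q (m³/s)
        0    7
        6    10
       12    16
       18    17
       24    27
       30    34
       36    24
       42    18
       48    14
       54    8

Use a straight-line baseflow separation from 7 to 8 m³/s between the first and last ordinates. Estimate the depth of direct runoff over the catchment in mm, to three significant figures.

d ≈ 7.25 mm

Direct runoff: 0.00, 2.89, 8.78, 9.67, 19.56, 26.44, 16.33, 10.22, 6.11, 0.00 m³/s; ΣQ_DR = 100.0 m³/s.
V = ΣQ_DR · Δt = 100.0 × 21600 s = 2.160 × 10^6 m³.
Over A = 298 km², depth = V / A = 7.25 mm.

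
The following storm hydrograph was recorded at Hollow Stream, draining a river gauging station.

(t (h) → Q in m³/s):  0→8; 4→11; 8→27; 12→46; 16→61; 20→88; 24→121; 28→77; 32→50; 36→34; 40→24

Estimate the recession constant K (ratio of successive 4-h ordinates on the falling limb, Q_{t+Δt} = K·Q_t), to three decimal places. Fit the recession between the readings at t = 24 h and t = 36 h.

Using the recession-limb readings at t = 24 h and t = 36 h: Q falls from 121 to 34 m³/s over 3 intervals.
K = (Q₂/Q₁)^(1/3) = (34/121)^(1/3) = 0.655.

K ≈ 0.655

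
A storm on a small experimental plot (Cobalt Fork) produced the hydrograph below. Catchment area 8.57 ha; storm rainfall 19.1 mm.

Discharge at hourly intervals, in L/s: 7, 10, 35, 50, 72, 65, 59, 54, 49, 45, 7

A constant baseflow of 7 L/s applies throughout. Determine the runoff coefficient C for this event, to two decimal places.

ΣQ_DR = 376.0 L/s; V = ΣQ_DR·Δt = 1.354 × 10^6 L.
Runoff depth d = V / A = 15.79 mm.
C = d / P = 15.79 / 19.1 = 0.83.

C ≈ 0.83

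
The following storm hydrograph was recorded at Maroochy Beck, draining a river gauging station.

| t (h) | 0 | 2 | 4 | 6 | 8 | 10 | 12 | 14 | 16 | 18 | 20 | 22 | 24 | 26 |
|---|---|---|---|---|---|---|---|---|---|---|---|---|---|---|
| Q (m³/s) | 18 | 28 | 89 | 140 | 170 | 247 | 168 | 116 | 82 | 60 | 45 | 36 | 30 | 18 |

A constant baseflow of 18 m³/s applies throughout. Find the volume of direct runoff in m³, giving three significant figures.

V ≈ 7.16 × 10^6 m³

Direct-runoff ordinates (Q − Q_b): 0.0, 10.0, 71.0, 122.0, 152.0, 229.0, 150.0, 98.0, 64.0, 42.0, 27.0, 18.0, 12.0, 0.0 m³/s.
ΣQ_DR = 995.0 m³/s.
With Δt = 2 h = 7200 s, V = ΣQ_DR · Δt = 995.0 × 7200 = 7.16 × 10^6 m³.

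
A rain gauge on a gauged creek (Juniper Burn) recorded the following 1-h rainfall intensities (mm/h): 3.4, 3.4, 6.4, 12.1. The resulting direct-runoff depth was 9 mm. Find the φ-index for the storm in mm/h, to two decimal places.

Only the 2 blocks with intensity above φ contribute runoff: 6.4, 12.1 mm/h.
Σ(I−φ)·Δt = d  ⇒  (6.4+12.1 − 2φ)·1 = 9
φ = (18.50 − 9/1) / 2 = 4.75 mm/h.

φ ≈ 4.75 mm/h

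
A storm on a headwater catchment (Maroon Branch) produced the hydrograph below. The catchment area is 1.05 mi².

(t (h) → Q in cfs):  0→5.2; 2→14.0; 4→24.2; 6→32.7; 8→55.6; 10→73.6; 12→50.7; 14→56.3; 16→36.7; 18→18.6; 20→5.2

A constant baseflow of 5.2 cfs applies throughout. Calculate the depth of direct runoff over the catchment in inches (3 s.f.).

d ≈ 0.932 in

Direct runoff: 0.0, 8.8, 19.0, 27.5, 50.4, 68.4, 45.5, 51.1, 31.5, 13.4, 0.0 cfs; ΣQ_DR = 315.6 cfs.
V = ΣQ_DR · Δt = 315.6 × 7200 s = 2.272 × 10^6 ft³.
Over A = 1.05 mi², depth = V / A = 0.932 in.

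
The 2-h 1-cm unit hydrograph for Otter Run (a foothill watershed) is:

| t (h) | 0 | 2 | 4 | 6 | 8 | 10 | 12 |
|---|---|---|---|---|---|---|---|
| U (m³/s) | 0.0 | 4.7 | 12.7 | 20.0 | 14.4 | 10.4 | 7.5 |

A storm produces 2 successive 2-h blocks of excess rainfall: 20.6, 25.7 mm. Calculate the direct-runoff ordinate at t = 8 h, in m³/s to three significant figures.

Q ≈ 81.1 m³/s

By discrete convolution, Q_j = Σ (P_i / 10 mm) · U_{j−i}.
At t = 8 h (j=4): Q = (20.6/10)·14.4 + (25.7/10)·20.0 = 81.1 m³/s.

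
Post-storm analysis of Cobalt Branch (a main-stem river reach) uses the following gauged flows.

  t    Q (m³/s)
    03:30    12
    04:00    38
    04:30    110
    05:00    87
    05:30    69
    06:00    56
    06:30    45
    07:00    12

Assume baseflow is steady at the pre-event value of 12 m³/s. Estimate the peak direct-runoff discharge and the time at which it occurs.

Q_p = 98.0 m³/s at t = 04:30

Subtracting baseflow gives direct-runoff ordinates: 0.0, 26.0, 98.0, 75.0, 57.0, 44.0, 33.0, 0.0 m³/s.
The maximum is 98.0 m³/s, occurring at the reading for t = 04:30.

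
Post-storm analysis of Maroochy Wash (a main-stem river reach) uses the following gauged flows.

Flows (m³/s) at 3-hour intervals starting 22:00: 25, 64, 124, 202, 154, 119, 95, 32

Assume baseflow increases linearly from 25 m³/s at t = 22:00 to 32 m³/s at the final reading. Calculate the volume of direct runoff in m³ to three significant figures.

V ≈ 6.34 × 10^6 m³

Direct-runoff ordinates (Q − Q_b): 0.00, 38.00, 97.00, 174.00, 125.00, 89.00, 64.00, 0.00 m³/s.
ΣQ_DR = 587.0 m³/s.
With Δt = 3 h = 10800 s, V = ΣQ_DR · Δt = 587.0 × 10800 = 6.34 × 10^6 m³.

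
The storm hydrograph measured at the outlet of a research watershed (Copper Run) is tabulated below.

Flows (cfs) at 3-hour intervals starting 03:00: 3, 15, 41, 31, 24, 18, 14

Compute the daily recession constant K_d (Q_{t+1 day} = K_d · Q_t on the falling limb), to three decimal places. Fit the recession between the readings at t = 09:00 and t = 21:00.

K_d ≈ 0.117

Between t = 09:00 and t = 21:00 the flow falls from 41 to 14 cfs over 4×3 h = 12 h.
Per-interval ratio K = (14/41)^(1/4) = 0.7644; K_d = K^(24/3) = 0.117.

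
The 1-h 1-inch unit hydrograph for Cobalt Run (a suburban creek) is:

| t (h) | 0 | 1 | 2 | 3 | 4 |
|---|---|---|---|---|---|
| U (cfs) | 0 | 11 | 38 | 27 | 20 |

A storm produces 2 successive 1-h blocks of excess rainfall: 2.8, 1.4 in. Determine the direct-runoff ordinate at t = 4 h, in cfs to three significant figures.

By discrete convolution, Q_j = Σ (P_i / 1 in) · U_{j−i}.
At t = 4 h (j=4): Q = (2.8/1)·20 + (1.4/1)·27 = 93.8 cfs.

Q ≈ 93.8 cfs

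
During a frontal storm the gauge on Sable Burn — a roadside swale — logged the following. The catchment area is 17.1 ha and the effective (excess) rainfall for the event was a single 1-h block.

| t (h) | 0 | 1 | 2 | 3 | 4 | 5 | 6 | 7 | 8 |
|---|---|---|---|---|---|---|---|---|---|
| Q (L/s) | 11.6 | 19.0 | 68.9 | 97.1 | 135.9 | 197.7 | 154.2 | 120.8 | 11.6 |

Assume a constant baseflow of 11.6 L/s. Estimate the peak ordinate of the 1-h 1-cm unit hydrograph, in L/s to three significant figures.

Direct runoff: 0.0, 7.4, 57.3, 85.5, 124.3, 186.1, 142.6, 109.2, 0.0 L/s; ΣQ_DR = 712.4 L/s, peak = 186.1 L/s.
Runoff depth d = ΣQ_DR·Δt / A = 712.4 × 3600 / (17.1 ha) = 15.00 mm.
The 1-cm UH is the DRH scaled by (10 mm)/d, so U_p = 186.1 × 10/15.00 = 124 L/s.

U_p ≈ 124 L/s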